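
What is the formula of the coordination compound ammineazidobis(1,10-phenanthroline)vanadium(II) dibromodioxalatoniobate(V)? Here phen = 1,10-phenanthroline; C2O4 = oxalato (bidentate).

[V(N3)(NH3)(phen)2][NbBr2(C2O4)2]

Cation [V…]: ligand charges -1, V(II) ⇒ ion charge 1+.
Anion [Nb…]: ligand charges -6, Nb(V) ⇒ ion charge 1−.
One 1+ cation balances one 1− anion.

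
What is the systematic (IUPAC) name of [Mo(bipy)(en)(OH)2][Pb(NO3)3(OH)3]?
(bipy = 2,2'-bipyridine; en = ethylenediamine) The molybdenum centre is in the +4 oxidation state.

(2,2'-bipyridine)(ethylenediamine)dihydroxomolybdenum(IV) trihydroxotrinitratoplumbate(IV)

Both ions are complex: the cation is named first with the plain metal name, the anion second with the -ate form; each ion's ligands are alphabetised independently.
Mo is given as +4; the cation's ligand charges sum to -2, so the complex cation is 2+.
A 1:1 salt means the anion carries the equal and opposite charge, 2−.
Anion: ligand charges sum to -6; for the ion to be 2−, Pb = +4.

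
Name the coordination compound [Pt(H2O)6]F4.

hexaaquaplatinum(IV) fluoride

The 4 fluoride counter-ions carry a total charge of -4, so each complex ion is 4+.
Ligand charges: 6×aqua (neutral); total 0. So Pt + (0) = 4+, giving Pt = +4.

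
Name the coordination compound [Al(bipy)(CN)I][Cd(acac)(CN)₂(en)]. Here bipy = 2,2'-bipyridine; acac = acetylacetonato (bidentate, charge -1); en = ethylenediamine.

(2,2'-bipyridine)cyanoiodoaluminium(III) (acetylacetonato)dicyano(ethylenediamine)cadmate(II)

Both ions are complex: the cation is named first with the plain metal name, the anion second with the -ate form; each ion's ligands are alphabetised independently.
Cadmium is always +2 in its complexes; the anion's ligand charges sum to -3, so the complex anion is 1−.
A 1:1 salt means the cation carries the equal and opposite charge, 1+.
Cation: ligand charges sum to -2; for the ion to be 1+, Al = +3.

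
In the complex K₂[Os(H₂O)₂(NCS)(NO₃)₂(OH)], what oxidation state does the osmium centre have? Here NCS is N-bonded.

2 potassium outside the brackets (+1 each) → the complex ion is 2−.
Ligand charges: 2×H2O neutral; 1×OH = -1; 1×NCS = -1; 2×NO3 = -2; sum -4.
Os + (-4) = 2− ⇒ Os is +2.

+2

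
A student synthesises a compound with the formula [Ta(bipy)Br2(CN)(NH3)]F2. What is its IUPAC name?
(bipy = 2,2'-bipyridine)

ammine(2,2'-bipyridine)dibromocyanotantalum(V) fluoride

The 2 fluoride counter-ions carry a total charge of -2, so each complex ion is 2+.
Ligand charges: 1×cyano (-1 each), 1×2,2'-bipyridine (neutral), 1×ammine (neutral), 2×bromo (-1 each); total -3. So Ta + (-3) = 2+, giving Ta = +5.
Ligands are named alphabetically: ammine before bipyridine before bromo before cyano.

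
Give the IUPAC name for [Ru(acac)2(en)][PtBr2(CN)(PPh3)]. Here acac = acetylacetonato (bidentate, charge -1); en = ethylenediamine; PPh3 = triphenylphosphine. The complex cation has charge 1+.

bis(acetylacetonato)(ethylenediamine)ruthenium(III) dibromocyano(triphenylphosphine)platinate(II)

The complex cation is given as 1+; its ligand charges sum to -2, so Ru = +3.
A 1:1 salt means the anion carries the equal and opposite charge, 1−.
Anion: ligand charges sum to -3; for the ion to be 1−, Pt = +2.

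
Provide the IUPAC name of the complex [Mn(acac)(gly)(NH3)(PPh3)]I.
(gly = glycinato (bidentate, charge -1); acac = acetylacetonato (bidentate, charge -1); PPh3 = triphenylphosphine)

(acetylacetonato)ammine(glycinato)(triphenylphosphine)manganese(III) iodide

The 1 iodide counter-ion carries a total charge of -1, so each complex ion is 1+.
Ligand charges: 1×glycinato (-1 each), 1×ammine (neutral), 1×acetylacetonato (-1 each), 1×triphenylphosphine (neutral); total -2. So Mn + (-2) = 1+, giving Mn = +3.
Ligands are named alphabetically: acetylacetonato before ammine before glycinato before triphenylphosphine.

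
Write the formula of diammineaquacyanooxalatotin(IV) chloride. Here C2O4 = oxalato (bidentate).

Ligands: 1 cyano (CN, -1), 1 oxalato (C2O4, -2), 2 ammine (NH3, neutral), 1 aqua (H2O, neutral). Ligand charge sum = -3.
With Sn in oxidation state +4, the complex ion is [Sn...]^1+.
Charge balance with chloride (-1) requires 1 complex ion per 1 chloride.

[Sn(C2O4)(CN)(H2O)(NH3)2]Cl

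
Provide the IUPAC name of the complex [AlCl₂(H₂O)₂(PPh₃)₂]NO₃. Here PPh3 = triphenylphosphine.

diaquadichlorobis(triphenylphosphine)aluminium(III) nitrate

The 1 nitrate counter-ion carries a total charge of -1, so each complex ion is 1+.
Ligand charges: 2×triphenylphosphine (neutral), 2×aqua (neutral), 2×chloro (-1 each); total -2. So Al + (-2) = 1+, giving Al = +3.
Ligands are named alphabetically: aqua before chloro before triphenylphosphine.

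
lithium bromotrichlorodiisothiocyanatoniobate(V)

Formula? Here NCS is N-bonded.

Li[NbBrCl3(NCS)2]

Ligands: 1 bromo (Br, -1), 3 chloro (Cl, -1), 2 isothiocyanato (NCS, -1). Ligand charge sum = -6.
With Nb in oxidation state +5, the complex ion is [Nb...]^1−.
Charge balance with lithium (+1) requires 1 complex ion per 1 lithium.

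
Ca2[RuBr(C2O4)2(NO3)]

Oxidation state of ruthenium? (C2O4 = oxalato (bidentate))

+2

2 calcium outside the brackets (+2 each) → the complex ion is 4−.
Ligand charges: 2×C2O4 = -4; 1×Br = -1; 1×NO3 = -1; sum -6.
Ru + (-6) = 4− ⇒ Ru is +2.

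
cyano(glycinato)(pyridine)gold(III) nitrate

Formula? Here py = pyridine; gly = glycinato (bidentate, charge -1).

[Au(CN)(gly)(py)]NO3

Ligands: 1 pyridine (py, neutral), 1 cyano (CN, -1), 1 glycinato (gly, -1). Ligand charge sum = -2.
Charge balance with nitrate (-1) requires 1 complex ion per 1 nitrate.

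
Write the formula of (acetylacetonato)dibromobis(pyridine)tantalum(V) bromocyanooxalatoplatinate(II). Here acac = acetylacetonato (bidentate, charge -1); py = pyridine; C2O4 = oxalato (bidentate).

[Ta(acac)Br2(py)2][PtBr(C2O4)(CN)]

Cation [Ta…]: ligand charges -3, Ta(V) ⇒ ion charge 2+.
Anion [Pt…]: ligand charges -4, Pt(II) ⇒ ion charge 2−.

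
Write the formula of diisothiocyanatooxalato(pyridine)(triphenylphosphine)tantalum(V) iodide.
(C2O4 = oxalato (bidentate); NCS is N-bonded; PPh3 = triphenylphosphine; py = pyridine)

Ligands: 1 oxalato (C2O4, -2), 2 isothiocyanato (NCS, -1), 1 triphenylphosphine (PPh3, neutral), 1 pyridine (py, neutral). Ligand charge sum = -4.
Charge balance with iodide (-1) requires 1 complex ion per 1 iodide.

[Ta(C2O4)(NCS)2(PPh3)(py)]I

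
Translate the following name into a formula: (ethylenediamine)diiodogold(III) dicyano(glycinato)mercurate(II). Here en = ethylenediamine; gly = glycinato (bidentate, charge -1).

Cation [Au…]: ligand charges -2, Au(III) ⇒ ion charge 1+.
Anion [Hg…]: ligand charges -3, Hg(II) ⇒ ion charge 1−.
One 1+ cation balances one 1− anion.

[Au(en)I2][Hg(CN)2(gly)]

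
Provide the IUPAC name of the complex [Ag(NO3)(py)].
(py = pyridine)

nitrato(pyridine)silver(I)

There is no counter-ion, so the complex is neutral overall.
Ligand charges: 1×nitrato (-1 each), 1×pyridine (neutral); total -1. So Ag + (-1) = 0, giving Ag = +1.
Ligands are named alphabetically: nitrato before pyridine.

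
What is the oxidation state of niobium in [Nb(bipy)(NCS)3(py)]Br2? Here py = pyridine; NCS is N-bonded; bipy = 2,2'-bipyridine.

2 bromide outside the brackets (-1 each) → the complex ion is 2+.
Ligand charges: 1×py neutral; 3×NCS = -3; 1×bipy neutral; sum -3.
Nb + (-3) = 2+ ⇒ Nb is +5.

+5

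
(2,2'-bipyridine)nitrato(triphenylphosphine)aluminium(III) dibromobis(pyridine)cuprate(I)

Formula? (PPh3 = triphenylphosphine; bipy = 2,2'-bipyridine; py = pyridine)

Cation [Al…]: ligand charges -1, Al(III) ⇒ ion charge 2+.
Anion [Cu…]: ligand charges -2, Cu(I) ⇒ ion charge 1−.
One 2+ cation requires 2 of the 1− anion.

[Al(bipy)(NO3)(PPh3)][CuBr2(py)2]2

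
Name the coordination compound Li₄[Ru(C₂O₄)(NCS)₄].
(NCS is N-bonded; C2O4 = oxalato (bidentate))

The 4 lithium counter-ions carry a total charge of +4, so each complex ion is 4−.
Ligand charges: 4×isothiocyanato (-1 each), 1×oxalato (-2 each); total -6. So Ru + (-6) = 4−, giving Ru = +2.
Ligands are named alphabetically: isothiocyanato before oxalato.
The complex ion is anionic, so ruthenium takes the -ate form ruthenate(II).

lithium tetraisothiocyanatooxalatoruthenate(II)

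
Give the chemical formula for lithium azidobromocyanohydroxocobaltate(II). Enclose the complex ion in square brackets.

Ligands: 1 hydroxo (OH, -1), 1 azido (N3, -1), 1 cyano (CN, -1), 1 bromo (Br, -1). Ligand charge sum = -4.
With Co in oxidation state +2, the complex ion is [Co...]^2−.
Charge balance with lithium (+1) requires 1 complex ion per 2 lithium.

Li2[CoBr(CN)(N3)(OH)]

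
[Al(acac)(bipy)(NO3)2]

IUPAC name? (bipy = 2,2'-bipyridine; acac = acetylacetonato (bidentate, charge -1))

(acetylacetonato)(2,2'-bipyridine)dinitratoaluminium(III)

There is no counter-ion, so the complex is neutral overall.
Ligand charges: 1×2,2'-bipyridine (neutral), 2×nitrato (-1 each), 1×acetylacetonato (-1 each); total -3. So Al + (-3) = 0, giving Al = +3.
Ligands are named alphabetically: acetylacetonato before bipyridine before nitrato.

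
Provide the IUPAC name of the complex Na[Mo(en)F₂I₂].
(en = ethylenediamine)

sodium (ethylenediamine)difluorodiiodomolybdate(III)

The 1 sodium counter-ion carries a total charge of +1, so each complex ion is 1−.
Ligand charges: 1×ethylenediamine (neutral), 2×fluoro (-1 each), 2×iodo (-1 each); total -4. So Mo + (-4) = 1−, giving Mo = +3.
The complex ion is anionic, so molybdenum takes the -ate form molybdate(III).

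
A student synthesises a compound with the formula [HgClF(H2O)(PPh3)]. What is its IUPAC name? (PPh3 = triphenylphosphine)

aquachlorofluoro(triphenylphosphine)mercury(II)

There is no counter-ion, so the complex is neutral overall.
Ligand charges: 1×aqua (neutral), 1×triphenylphosphine (neutral), 1×fluoro (-1 each), 1×chloro (-1 each); total -2. So Hg + (-2) = 0, giving Hg = +2.
Ligands are named alphabetically: aqua before chloro before fluoro before triphenylphosphine.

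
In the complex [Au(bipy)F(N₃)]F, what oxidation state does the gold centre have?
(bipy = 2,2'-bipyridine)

1 fluoride outside the brackets (-1 each) → the complex ion is 1+.
Ligand charges: 1×bipy neutral; 1×N3 = -1; 1×F = -1; sum -2.
Au + (-2) = 1+ ⇒ Au is +3.

+3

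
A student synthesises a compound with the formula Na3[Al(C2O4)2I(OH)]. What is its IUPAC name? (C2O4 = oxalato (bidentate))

sodium hydroxoiododioxalatoaluminate(III)

The 3 sodium counter-ions carry a total charge of +3, so each complex ion is 3−.
Ligand charges: 2×oxalato (-2 each), 1×iodo (-1 each), 1×hydroxo (-1 each); total -6. So Al + (-6) = 3−, giving Al = +3.
Ligands are named alphabetically: hydroxo before iodo before oxalato.
The complex ion is anionic, so aluminium takes the -ate form aluminate(III).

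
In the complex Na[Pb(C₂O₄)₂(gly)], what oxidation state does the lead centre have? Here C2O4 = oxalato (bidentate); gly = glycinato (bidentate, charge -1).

+4

1 sodium outside the brackets (+1 each) → the complex ion is 1−.
Ligand charges: 2×C2O4 = -4; 1×gly = -1; sum -5.
Pb + (-5) = 1− ⇒ Pb is +4.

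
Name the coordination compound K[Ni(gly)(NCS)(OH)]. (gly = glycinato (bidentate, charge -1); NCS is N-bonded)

The 1 potassium counter-ion carries a total charge of +1, so each complex ion is 1−.
Ligand charges: 1×glycinato (-1 each), 1×isothiocyanato (-1 each), 1×hydroxo (-1 each); total -3. So Ni + (-3) = 1−, giving Ni = +2.
Ligands are named alphabetically: glycinato before hydroxo before isothiocyanato.
The complex ion is anionic, so nickel takes the -ate form nickelate(II).

potassium (glycinato)hydroxoisothiocyanatonickelate(II)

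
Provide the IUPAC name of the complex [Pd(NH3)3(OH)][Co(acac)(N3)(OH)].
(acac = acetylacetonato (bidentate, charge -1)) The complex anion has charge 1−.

triamminehydroxopalladium(II) (acetylacetonato)azidohydroxocobaltate(II)

Both ions are complex: the cation is named first with the plain metal name, the anion second with the -ate form; each ion's ligands are alphabetised independently.
The complex anion is given as 1−; its ligand charges sum to -3, so Co = +2.
A 1:1 salt means the cation carries the equal and opposite charge, 1+.
Cation: ligand charges sum to -1; for the ion to be 1+, Pd = +2.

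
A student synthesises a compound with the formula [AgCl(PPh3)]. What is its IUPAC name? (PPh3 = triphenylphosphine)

There is no counter-ion, so the complex is neutral overall.
Ligand charges: 1×triphenylphosphine (neutral), 1×chloro (-1 each); total -1. So Ag + (-1) = 0, giving Ag = +1.
Ligands are named alphabetically: chloro before triphenylphosphine.

chloro(triphenylphosphine)silver(I)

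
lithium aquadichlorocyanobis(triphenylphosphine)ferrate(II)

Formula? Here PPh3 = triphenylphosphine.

Li[FeCl2(CN)(H2O)(PPh3)2]

Ligands: 1 cyano (CN, -1), 2 chloro (Cl, -1), 1 aqua (H2O, neutral), 2 triphenylphosphine (PPh3, neutral). Ligand charge sum = -3.
With Fe in oxidation state +2, the complex ion is [Fe...]^1−.
Charge balance with lithium (+1) requires 1 complex ion per 1 lithium.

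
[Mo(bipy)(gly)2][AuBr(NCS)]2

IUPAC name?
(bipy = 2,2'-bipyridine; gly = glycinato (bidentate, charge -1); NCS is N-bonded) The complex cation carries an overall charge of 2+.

Both ions are complex: the cation is named first with the plain metal name, the anion second with the -ate form; each ion's ligands are alphabetised independently.
The complex cation is given as 2+; its ligand charges sum to -2, so Mo = +4.
With 2 anions per cation, each anion must be 2/2 = 1−.
Anion: ligand charges sum to -2; for the ion to be 1−, Au = +1.

(2,2'-bipyridine)bis(glycinato)molybdenum(IV) bromoisothiocyanatoaurate(I)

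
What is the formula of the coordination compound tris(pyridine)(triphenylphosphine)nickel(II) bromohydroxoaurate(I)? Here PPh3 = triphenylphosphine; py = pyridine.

[Ni(PPh3)(py)3][AuBr(OH)]2

Cation [Ni…]: ligand charges 0, Ni(II) ⇒ ion charge 2+.
Anion [Au…]: ligand charges -2, Au(I) ⇒ ion charge 1−.
One 2+ cation requires 2 of the 1− anion.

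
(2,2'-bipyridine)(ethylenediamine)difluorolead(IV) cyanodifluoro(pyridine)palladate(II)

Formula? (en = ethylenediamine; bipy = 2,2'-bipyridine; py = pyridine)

Cation [Pb…]: ligand charges -2, Pb(IV) ⇒ ion charge 2+.
Anion [Pd…]: ligand charges -3, Pd(II) ⇒ ion charge 1−.
One 2+ cation requires 2 of the 1− anion.

[Pb(bipy)(en)F2][Pd(CN)F2(py)]2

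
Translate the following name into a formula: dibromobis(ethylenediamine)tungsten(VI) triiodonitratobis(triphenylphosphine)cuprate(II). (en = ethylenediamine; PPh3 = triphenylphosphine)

[WBr2(en)2][CuI3(NO3)(PPh3)2]2

Cation [W…]: ligand charges -2, W(VI) ⇒ ion charge 4+.
Anion [Cu…]: ligand charges -4, Cu(II) ⇒ ion charge 2−.
One 4+ cation requires 2 of the 2− anion.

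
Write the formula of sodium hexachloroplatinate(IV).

Na2[PtCl6]

Ligands: 6 chloro (Cl, -1). Ligand charge sum = -6.
With Pt in oxidation state +4, the complex ion is [Pt...]^2−.
Charge balance with sodium (+1) requires 1 complex ion per 2 sodium.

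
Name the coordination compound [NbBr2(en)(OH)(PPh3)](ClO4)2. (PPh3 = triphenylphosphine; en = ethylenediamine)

The 2 perchlorate counter-ions carry a total charge of -2, so each complex ion is 2+.
Ligand charges: 1×triphenylphosphine (neutral), 1×hydroxo (-1 each), 1×ethylenediamine (neutral), 2×bromo (-1 each); total -3. So Nb + (-3) = 2+, giving Nb = +5.
Ligands are named alphabetically: bromo before ethylenediamine before hydroxo before triphenylphosphine.

dibromo(ethylenediamine)hydroxo(triphenylphosphine)niobium(V) perchlorate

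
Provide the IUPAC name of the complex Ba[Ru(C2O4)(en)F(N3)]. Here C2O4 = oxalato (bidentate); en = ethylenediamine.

The 1 barium counter-ion carries a total charge of +2, so each complex ion is 2−.
Ligand charges: 1×oxalato (-2 each), 1×ethylenediamine (neutral), 1×azido (-1 each), 1×fluoro (-1 each); total -4. So Ru + (-4) = 2−, giving Ru = +2.
Ligands are named alphabetically: azido before ethylenediamine before fluoro before oxalato.
The complex ion is anionic, so ruthenium takes the -ate form ruthenate(II).

barium azido(ethylenediamine)fluorooxalatoruthenate(II)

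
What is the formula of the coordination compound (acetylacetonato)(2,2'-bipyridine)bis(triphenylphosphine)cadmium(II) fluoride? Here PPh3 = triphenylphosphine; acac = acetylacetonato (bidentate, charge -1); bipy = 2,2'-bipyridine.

Ligands: 2 triphenylphosphine (PPh3, neutral), 1 acetylacetonato (acac, -1), 1 2,2'-bipyridine (bipy, neutral). Ligand charge sum = -1.
With Cd in oxidation state +2, the complex ion is [Cd...]^1+.
Charge balance with fluoride (-1) requires 1 complex ion per 1 fluoride.

[Cd(acac)(bipy)(PPh3)2]F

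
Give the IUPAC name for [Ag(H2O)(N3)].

aquaazidosilver(I)

There is no counter-ion, so the complex is neutral overall.
Ligand charges: 1×aqua (neutral), 1×azido (-1 each); total -1. So Ag + (-1) = 0, giving Ag = +1.
Ligands are named alphabetically: aqua before azido.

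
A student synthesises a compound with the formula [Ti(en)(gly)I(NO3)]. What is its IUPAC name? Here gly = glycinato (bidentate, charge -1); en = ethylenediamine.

(ethylenediamine)(glycinato)iodonitratotitanium(III)

There is no counter-ion, so the complex is neutral overall.
Ligand charges: 1×iodo (-1 each), 1×glycinato (-1 each), 1×ethylenediamine (neutral), 1×nitrato (-1 each); total -3. So Ti + (-3) = 0, giving Ti = +3.
Ligands are named alphabetically: ethylenediamine before glycinato before iodo before nitrato.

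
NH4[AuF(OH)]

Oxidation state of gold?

+1

1 ammonium outside the brackets (+1 each) → the complex ion is 1−.
Ligand charges: 1×F = -1; 1×OH = -1; sum -2.
Au + (-2) = 1− ⇒ Au is +1.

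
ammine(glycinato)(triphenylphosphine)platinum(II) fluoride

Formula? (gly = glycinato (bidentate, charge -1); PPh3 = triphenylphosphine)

[Pt(gly)(NH3)(PPh3)]F

Ligands: 1 ammine (NH3, neutral), 1 glycinato (gly, -1), 1 triphenylphosphine (PPh3, neutral). Ligand charge sum = -1.
With Pt in oxidation state +2, the complex ion is [Pt...]^1+.
Charge balance with fluoride (-1) requires 1 complex ion per 1 fluoride.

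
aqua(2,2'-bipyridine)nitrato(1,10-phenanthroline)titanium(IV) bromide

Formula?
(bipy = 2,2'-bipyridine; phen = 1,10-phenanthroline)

Ligands: 1 aqua (H2O, neutral), 1 2,2'-bipyridine (bipy, neutral), 1 1,10-phenanthroline (phen, neutral), 1 nitrato (NO3, -1). Ligand charge sum = -1.
With Ti in oxidation state +4, the complex ion is [Ti...]^3+.
Charge balance with bromide (-1) requires 1 complex ion per 3 bromide.

[Ti(bipy)(H2O)(NO3)(phen)]Br3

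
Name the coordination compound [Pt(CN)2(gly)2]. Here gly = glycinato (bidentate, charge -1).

There is no counter-ion, so the complex is neutral overall.
Ligand charges: 2×glycinato (-1 each), 2×cyano (-1 each); total -4. So Pt + (-4) = 0, giving Pt = +4.
Ligands are named alphabetically: cyano before glycinato.

dicyanobis(glycinato)platinum(IV)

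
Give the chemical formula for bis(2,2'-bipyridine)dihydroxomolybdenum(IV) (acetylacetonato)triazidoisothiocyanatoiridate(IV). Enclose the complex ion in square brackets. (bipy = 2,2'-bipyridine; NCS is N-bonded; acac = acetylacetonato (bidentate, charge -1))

[Mo(bipy)2(OH)2][Ir(acac)(N3)3(NCS)]2

Cation [Mo…]: ligand charges -2, Mo(IV) ⇒ ion charge 2+.
Anion [Ir…]: ligand charges -5, Ir(IV) ⇒ ion charge 1−.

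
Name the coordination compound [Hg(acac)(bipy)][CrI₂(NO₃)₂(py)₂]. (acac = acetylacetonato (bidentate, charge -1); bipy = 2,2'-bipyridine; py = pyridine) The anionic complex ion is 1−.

Both ions are complex: the cation is named first with the plain metal name, the anion second with the -ate form; each ion's ligands are alphabetised independently.
The complex anion is given as 1−; its ligand charges sum to -4, so Cr = +3.
A 1:1 salt means the cation carries the equal and opposite charge, 1+.
Cation: ligand charges sum to -1; for the ion to be 1+, Hg = +2.

(acetylacetonato)(2,2'-bipyridine)mercury(II) diiododinitratobis(pyridine)chromate(III)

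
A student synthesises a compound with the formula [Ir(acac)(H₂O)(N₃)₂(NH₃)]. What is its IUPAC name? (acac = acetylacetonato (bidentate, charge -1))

(acetylacetonato)ammineaquadiazidoiridium(III)

There is no counter-ion, so the complex is neutral overall.
Ligand charges: 1×acetylacetonato (-1 each), 1×ammine (neutral), 1×aqua (neutral), 2×azido (-1 each); total -3. So Ir + (-3) = 0, giving Ir = +3.
Ligands are named alphabetically: acetylacetonato before ammine before aqua before azido.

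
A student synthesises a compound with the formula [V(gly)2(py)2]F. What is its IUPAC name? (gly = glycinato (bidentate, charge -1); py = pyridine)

The 1 fluoride counter-ion carries a total charge of -1, so each complex ion is 1+.
Ligand charges: 2×glycinato (-1 each), 2×pyridine (neutral); total -2. So V + (-2) = 1+, giving V = +3.
Ligands are named alphabetically: glycinato before pyridine.

bis(glycinato)bis(pyridine)vanadium(III) fluoride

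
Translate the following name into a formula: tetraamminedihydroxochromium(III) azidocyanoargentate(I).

Cation [Cr…]: ligand charges -2, Cr(III) ⇒ ion charge 1+.
Anion [Ag…]: ligand charges -2, Ag(I) ⇒ ion charge 1−.
One 1+ cation balances one 1− anion.

[Cr(NH3)4(OH)2][Ag(CN)(N3)]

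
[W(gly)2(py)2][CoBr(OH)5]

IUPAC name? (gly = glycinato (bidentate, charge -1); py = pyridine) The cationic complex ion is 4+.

bis(glycinato)bis(pyridine)tungsten(VI) bromopentahydroxocobaltate(II)

Both ions are complex: the cation is named first with the plain metal name, the anion second with the -ate form; each ion's ligands are alphabetised independently.
The complex cation is given as 4+; its ligand charges sum to -2, so W = +6.
A 1:1 salt means the anion carries the equal and opposite charge, 4−.
Anion: ligand charges sum to -6; for the ion to be 4−, Co = +2.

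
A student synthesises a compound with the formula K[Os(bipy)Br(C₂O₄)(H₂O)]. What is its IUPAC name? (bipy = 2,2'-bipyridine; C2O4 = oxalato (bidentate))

potassium aqua(2,2'-bipyridine)bromooxalatoosmate(II)

The 1 potassium counter-ion carries a total charge of +1, so each complex ion is 1−.
Ligand charges: 1×bromo (-1 each), 1×aqua (neutral), 1×2,2'-bipyridine (neutral), 1×oxalato (-2 each); total -3. So Os + (-3) = 1−, giving Os = +2.
The complex ion is anionic, so osmium takes the -ate form osmate(II).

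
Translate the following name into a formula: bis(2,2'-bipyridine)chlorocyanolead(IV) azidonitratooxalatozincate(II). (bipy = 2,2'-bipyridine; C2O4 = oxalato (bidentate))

Cation [Pb…]: ligand charges -2, Pb(IV) ⇒ ion charge 2+.
Anion [Zn…]: ligand charges -4, Zn(II) ⇒ ion charge 2−.

[Pb(bipy)2Cl(CN)][Zn(C2O4)(N3)(NO3)]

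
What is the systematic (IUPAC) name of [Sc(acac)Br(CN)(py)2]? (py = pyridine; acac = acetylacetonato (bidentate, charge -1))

(acetylacetonato)bromocyanobis(pyridine)scandium(III)

There is no counter-ion, so the complex is neutral overall.
Ligand charges: 2×pyridine (neutral), 1×cyano (-1 each), 1×acetylacetonato (-1 each), 1×bromo (-1 each); total -3. So Sc + (-3) = 0, giving Sc = +3.
Ligands are named alphabetically: acetylacetonato before bromo before cyano before pyridine.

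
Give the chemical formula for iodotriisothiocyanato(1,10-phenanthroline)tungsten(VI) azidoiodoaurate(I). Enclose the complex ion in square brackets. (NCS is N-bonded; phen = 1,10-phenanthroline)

Cation [W…]: ligand charges -4, W(VI) ⇒ ion charge 2+.
Anion [Au…]: ligand charges -2, Au(I) ⇒ ion charge 1−.

[WI(NCS)3(phen)][AuI(N3)]2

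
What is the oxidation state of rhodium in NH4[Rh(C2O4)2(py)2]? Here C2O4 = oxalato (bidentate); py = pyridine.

1 ammonium outside the brackets (+1 each) → the complex ion is 1−.
Ligand charges: 2×C2O4 = -4; 2×py neutral; sum -4.
Rh + (-4) = 1− ⇒ Rh is +3.

+3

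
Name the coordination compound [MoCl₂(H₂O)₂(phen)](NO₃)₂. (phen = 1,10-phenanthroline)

diaquadichloro(1,10-phenanthroline)molybdenum(IV) nitrate

The 2 nitrate counter-ions carry a total charge of -2, so each complex ion is 2+.
Ligand charges: 1×1,10-phenanthroline (neutral), 2×chloro (-1 each), 2×aqua (neutral); total -2. So Mo + (-2) = 2+, giving Mo = +4.
Ligands are named alphabetically: aqua before chloro before phenanthroline.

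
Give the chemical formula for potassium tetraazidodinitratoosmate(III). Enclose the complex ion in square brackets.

Ligands: 4 azido (N3, -1), 2 nitrato (NO3, -1). Ligand charge sum = -6.
Charge balance with potassium (+1) requires 1 complex ion per 3 potassium.

K3[Os(N3)4(NO3)2]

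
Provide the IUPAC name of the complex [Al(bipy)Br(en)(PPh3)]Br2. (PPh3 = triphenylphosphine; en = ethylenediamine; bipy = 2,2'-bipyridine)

The 2 bromide counter-ions carry a total charge of -2, so each complex ion is 2+.
Ligand charges: 1×triphenylphosphine (neutral), 1×ethylenediamine (neutral), 1×2,2'-bipyridine (neutral), 1×bromo (-1 each); total -1. So Al + (-1) = 2+, giving Al = +3.
Ligands are named alphabetically: bipyridine before bromo before ethylenediamine before triphenylphosphine.

(2,2'-bipyridine)bromo(ethylenediamine)(triphenylphosphine)aluminium(III) bromide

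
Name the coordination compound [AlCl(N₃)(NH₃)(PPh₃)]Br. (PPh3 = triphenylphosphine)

ammineazidochloro(triphenylphosphine)aluminium(III) bromide

The 1 bromide counter-ion carries a total charge of -1, so each complex ion is 1+.
Ligand charges: 1×azido (-1 each), 1×chloro (-1 each), 1×ammine (neutral), 1×triphenylphosphine (neutral); total -2. So Al + (-2) = 1+, giving Al = +3.
Ligands are named alphabetically: ammine before azido before chloro before triphenylphosphine.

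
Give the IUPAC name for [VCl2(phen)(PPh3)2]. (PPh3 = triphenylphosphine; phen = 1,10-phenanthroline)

There is no counter-ion, so the complex is neutral overall.
Ligand charges: 2×triphenylphosphine (neutral), 1×1,10-phenanthroline (neutral), 2×chloro (-1 each); total -2. So V + (-2) = 0, giving V = +2.
Ligands are named alphabetically: chloro before phenanthroline before triphenylphosphine.

dichloro(1,10-phenanthroline)bis(triphenylphosphine)vanadium(II)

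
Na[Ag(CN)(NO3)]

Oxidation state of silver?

+1

1 sodium outside the brackets (+1 each) → the complex ion is 1−.
Ligand charges: 1×NO3 = -1; 1×CN = -1; sum -2.
Ag + (-2) = 1− ⇒ Ag is +1.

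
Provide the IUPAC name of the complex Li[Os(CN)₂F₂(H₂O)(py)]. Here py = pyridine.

lithium aquadicyanodifluoro(pyridine)osmate(III)

The 1 lithium counter-ion carries a total charge of +1, so each complex ion is 1−.
Ligand charges: 2×fluoro (-1 each), 1×pyridine (neutral), 2×cyano (-1 each), 1×aqua (neutral); total -4. So Os + (-4) = 1−, giving Os = +3.
Ligands are named alphabetically: aqua before cyano before fluoro before pyridine.
The complex ion is anionic, so osmium takes the -ate form osmate(III).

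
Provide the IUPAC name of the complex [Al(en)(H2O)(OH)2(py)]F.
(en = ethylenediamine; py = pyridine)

aqua(ethylenediamine)dihydroxo(pyridine)aluminium(III) fluoride

The 1 fluoride counter-ion carries a total charge of -1, so each complex ion is 1+.
Ligand charges: 2×hydroxo (-1 each), 1×ethylenediamine (neutral), 1×aqua (neutral), 1×pyridine (neutral); total -2. So Al + (-2) = 1+, giving Al = +3.
Ligands are named alphabetically: aqua before ethylenediamine before hydroxo before pyridine.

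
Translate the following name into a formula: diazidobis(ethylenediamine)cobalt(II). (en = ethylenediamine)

[Co(en)2(N3)2]

Ligands: 2 azido (N3, -1), 2 ethylenediamine (en, neutral). Ligand charge sum = -2.
With Co in oxidation state +2, the complex ion is [Co...].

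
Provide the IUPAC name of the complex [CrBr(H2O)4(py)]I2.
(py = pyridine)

The 2 iodide counter-ions carry a total charge of -2, so each complex ion is 2+.
Ligand charges: 1×pyridine (neutral), 1×bromo (-1 each), 4×aqua (neutral); total -1. So Cr + (-1) = 2+, giving Cr = +3.
Ligands are named alphabetically: aqua before bromo before pyridine.

tetraaquabromo(pyridine)chromium(III) iodide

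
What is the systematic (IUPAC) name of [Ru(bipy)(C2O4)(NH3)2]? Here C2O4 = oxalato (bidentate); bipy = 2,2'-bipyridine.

There is no counter-ion, so the complex is neutral overall.
Ligand charges: 1×oxalato (-2 each), 2×ammine (neutral), 1×2,2'-bipyridine (neutral); total -2. So Ru + (-2) = 0, giving Ru = +2.
Ligands are named alphabetically: ammine before bipyridine before oxalato.

diammine(2,2'-bipyridine)oxalatoruthenium(II)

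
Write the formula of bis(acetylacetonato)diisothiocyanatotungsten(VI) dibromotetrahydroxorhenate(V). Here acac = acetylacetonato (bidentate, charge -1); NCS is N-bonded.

[W(acac)2(NCS)2][ReBr2(OH)4]2

Cation [W…]: ligand charges -4, W(VI) ⇒ ion charge 2+.
Anion [Re…]: ligand charges -6, Re(V) ⇒ ion charge 1−.
One 2+ cation requires 2 of the 1− anion.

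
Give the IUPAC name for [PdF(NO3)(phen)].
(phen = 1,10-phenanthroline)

There is no counter-ion, so the complex is neutral overall.
Ligand charges: 1×fluoro (-1 each), 1×nitrato (-1 each), 1×1,10-phenanthroline (neutral); total -2. So Pd + (-2) = 0, giving Pd = +2.
Ligands are named alphabetically: fluoro before nitrato before phenanthroline.

fluoronitrato(1,10-phenanthroline)palladium(II)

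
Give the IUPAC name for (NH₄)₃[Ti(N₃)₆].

ammonium hexaazidotitanate(III)

The 3 ammonium counter-ions carry a total charge of +3, so each complex ion is 3−.
Ligand charges: 6×azido (-1 each); total -6. So Ti + (-6) = 3−, giving Ti = +3.
The complex ion is anionic, so titanium takes the -ate form titanate(III).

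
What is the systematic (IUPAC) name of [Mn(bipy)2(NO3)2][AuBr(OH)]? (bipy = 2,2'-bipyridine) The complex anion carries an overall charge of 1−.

Both ions are complex: the cation is named first with the plain metal name, the anion second with the -ate form; each ion's ligands are alphabetised independently.
The complex anion is given as 1−; its ligand charges sum to -2, so Au = +1.
A 1:1 salt means the cation carries the equal and opposite charge, 1+.
Cation: ligand charges sum to -2; for the ion to be 1+, Mn = +3.

bis(2,2'-bipyridine)dinitratomanganese(III) bromohydroxoaurate(I)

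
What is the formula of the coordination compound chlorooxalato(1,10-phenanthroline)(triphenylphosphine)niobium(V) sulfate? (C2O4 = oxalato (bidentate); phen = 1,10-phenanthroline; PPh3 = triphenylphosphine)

[Nb(C2O4)Cl(phen)(PPh3)]SO4

Ligands: 1 oxalato (C2O4, -2), 1 1,10-phenanthroline (phen, neutral), 1 triphenylphosphine (PPh3, neutral), 1 chloro (Cl, -1). Ligand charge sum = -3.
With Nb in oxidation state +5, the complex ion is [Nb...]^2+.
Charge balance with sulfate (-2) requires 1 complex ion per 1 sulfate.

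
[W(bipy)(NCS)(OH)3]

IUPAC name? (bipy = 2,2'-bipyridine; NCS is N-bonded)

(2,2'-bipyridine)trihydroxoisothiocyanatotungsten(IV)

There is no counter-ion, so the complex is neutral overall.
Ligand charges: 1×2,2'-bipyridine (neutral), 3×hydroxo (-1 each), 1×isothiocyanato (-1 each); total -4. So W + (-4) = 0, giving W = +4.
Ligands are named alphabetically: bipyridine before hydroxo before isothiocyanato.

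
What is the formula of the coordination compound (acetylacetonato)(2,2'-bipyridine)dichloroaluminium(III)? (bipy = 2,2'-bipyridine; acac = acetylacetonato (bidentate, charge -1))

Ligands: 1 2,2'-bipyridine (bipy, neutral), 1 acetylacetonato (acac, -1), 2 chloro (Cl, -1). Ligand charge sum = -3.
With Al in oxidation state +3, the complex ion is [Al...].

[Al(acac)(bipy)Cl2]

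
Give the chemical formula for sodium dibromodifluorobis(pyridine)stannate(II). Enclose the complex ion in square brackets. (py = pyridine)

Na2[SnBr2F2(py)2]

Ligands: 2 fluoro (F, -1), 2 bromo (Br, -1), 2 pyridine (py, neutral). Ligand charge sum = -4.
Charge balance with sodium (+1) requires 1 complex ion per 2 sodium.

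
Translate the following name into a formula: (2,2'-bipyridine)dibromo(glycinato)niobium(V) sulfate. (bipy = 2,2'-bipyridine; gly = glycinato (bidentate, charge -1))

[Nb(bipy)Br2(gly)]SO4

Ligands: 1 2,2'-bipyridine (bipy, neutral), 2 bromo (Br, -1), 1 glycinato (gly, -1). Ligand charge sum = -3.
With Nb in oxidation state +5, the complex ion is [Nb...]^2+.
Charge balance with sulfate (-2) requires 1 complex ion per 1 sulfate.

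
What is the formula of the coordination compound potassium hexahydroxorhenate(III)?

Ligands: 6 hydroxo (OH, -1). Ligand charge sum = -6.
With Re in oxidation state +3, the complex ion is [Re...]^3−.
Charge balance with potassium (+1) requires 1 complex ion per 3 potassium.

K3[Re(OH)6]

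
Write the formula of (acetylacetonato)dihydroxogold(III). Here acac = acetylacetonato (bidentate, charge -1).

[Au(acac)(OH)2]

Ligands: 2 hydroxo (OH, -1), 1 acetylacetonato (acac, -1). Ligand charge sum = -3.
With Au in oxidation state +3, the complex ion is [Au...].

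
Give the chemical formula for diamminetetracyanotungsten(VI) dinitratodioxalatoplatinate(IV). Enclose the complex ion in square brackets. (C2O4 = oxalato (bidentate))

[W(CN)4(NH3)2][Pt(C2O4)2(NO3)2]

Cation [W…]: ligand charges -4, W(VI) ⇒ ion charge 2+.
Anion [Pt…]: ligand charges -6, Pt(IV) ⇒ ion charge 2−.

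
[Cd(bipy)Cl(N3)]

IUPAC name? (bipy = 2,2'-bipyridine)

azido(2,2'-bipyridine)chlorocadmium(II)

There is no counter-ion, so the complex is neutral overall.
Ligand charges: 1×azido (-1 each), 1×2,2'-bipyridine (neutral), 1×chloro (-1 each); total -2. So Cd + (-2) = 0, giving Cd = +2.
Ligands are named alphabetically: azido before bipyridine before chloro.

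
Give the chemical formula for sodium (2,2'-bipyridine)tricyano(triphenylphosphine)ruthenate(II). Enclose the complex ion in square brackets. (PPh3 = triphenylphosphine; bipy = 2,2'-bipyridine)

Na[Ru(bipy)(CN)3(PPh3)]

Ligands: 3 cyano (CN, -1), 1 triphenylphosphine (PPh3, neutral), 1 2,2'-bipyridine (bipy, neutral). Ligand charge sum = -3.
With Ru in oxidation state +2, the complex ion is [Ru...]^1−.
Charge balance with sodium (+1) requires 1 complex ion per 1 sodium.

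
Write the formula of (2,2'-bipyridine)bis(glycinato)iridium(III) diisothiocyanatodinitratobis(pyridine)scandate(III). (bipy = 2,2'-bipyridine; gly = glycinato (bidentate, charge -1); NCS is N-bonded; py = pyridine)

[Ir(bipy)(gly)2][Sc(NCS)2(NO3)2(py)2]

Cation [Ir…]: ligand charges -2, Ir(III) ⇒ ion charge 1+.
Anion [Sc…]: ligand charges -4, Sc(III) ⇒ ion charge 1−.
One 1+ cation balances one 1− anion.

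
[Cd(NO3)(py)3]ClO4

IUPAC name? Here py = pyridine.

nitratotris(pyridine)cadmium(II) perchlorate

The 1 perchlorate counter-ion carries a total charge of -1, so each complex ion is 1+.
Ligand charges: 3×pyridine (neutral), 1×nitrato (-1 each); total -1. So Cd + (-1) = 1+, giving Cd = +2.
Ligands are named alphabetically: nitrato before pyridine.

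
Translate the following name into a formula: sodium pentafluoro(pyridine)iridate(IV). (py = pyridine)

Na[IrF5(py)]

Ligands: 5 fluoro (F, -1), 1 pyridine (py, neutral). Ligand charge sum = -5.
With Ir in oxidation state +4, the complex ion is [Ir...]^1−.
Charge balance with sodium (+1) requires 1 complex ion per 1 sodium.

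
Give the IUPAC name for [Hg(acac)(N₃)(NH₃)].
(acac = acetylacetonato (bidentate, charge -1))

There is no counter-ion, so the complex is neutral overall.
Ligand charges: 1×azido (-1 each), 1×acetylacetonato (-1 each), 1×ammine (neutral); total -2. So Hg + (-2) = 0, giving Hg = +2.
Ligands are named alphabetically: acetylacetonato before ammine before azido.

(acetylacetonato)ammineazidomercury(II)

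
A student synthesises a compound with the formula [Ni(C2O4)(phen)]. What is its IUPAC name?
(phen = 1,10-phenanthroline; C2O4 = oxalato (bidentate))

There is no counter-ion, so the complex is neutral overall.
Ligand charges: 1×1,10-phenanthroline (neutral), 1×oxalato (-2 each); total -2. So Ni + (-2) = 0, giving Ni = +2.
Ligands are named alphabetically: oxalato before phenanthroline.

oxalato(1,10-phenanthroline)nickel(II)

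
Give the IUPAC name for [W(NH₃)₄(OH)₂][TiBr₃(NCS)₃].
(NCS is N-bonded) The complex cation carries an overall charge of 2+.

tetraamminedihydroxotungsten(IV) tribromotriisothiocyanatotitanate(IV)

Both ions are complex: the cation is named first with the plain metal name, the anion second with the -ate form; each ion's ligands are alphabetised independently.
The complex cation is given as 2+; its ligand charges sum to -2, so W = +4.
A 1:1 salt means the anion carries the equal and opposite charge, 2−.
Anion: ligand charges sum to -6; for the ion to be 2−, Ti = +4.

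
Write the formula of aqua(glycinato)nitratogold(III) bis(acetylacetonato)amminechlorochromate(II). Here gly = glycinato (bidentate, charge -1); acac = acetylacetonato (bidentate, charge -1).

Cation [Au…]: ligand charges -2, Au(III) ⇒ ion charge 1+.
Anion [Cr…]: ligand charges -3, Cr(II) ⇒ ion charge 1−.
One 1+ cation balances one 1− anion.

[Au(gly)(H2O)(NO3)][Cr(acac)2Cl(NH3)]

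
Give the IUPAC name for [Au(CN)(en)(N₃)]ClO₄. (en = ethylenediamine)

azidocyano(ethylenediamine)gold(III) perchlorate

The 1 perchlorate counter-ion carries a total charge of -1, so each complex ion is 1+.
Ligand charges: 1×azido (-1 each), 1×ethylenediamine (neutral), 1×cyano (-1 each); total -2. So Au + (-2) = 1+, giving Au = +3.
Ligands are named alphabetically: azido before cyano before ethylenediamine.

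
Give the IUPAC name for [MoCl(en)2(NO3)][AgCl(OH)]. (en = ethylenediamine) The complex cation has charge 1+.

chlorobis(ethylenediamine)nitratomolybdenum(III) chlorohydroxoargentate(I)

The complex cation is given as 1+; its ligand charges sum to -2, so Mo = +3.
A 1:1 salt means the anion carries the equal and opposite charge, 1−.
Anion: ligand charges sum to -2; for the ion to be 1−, Ag = +1.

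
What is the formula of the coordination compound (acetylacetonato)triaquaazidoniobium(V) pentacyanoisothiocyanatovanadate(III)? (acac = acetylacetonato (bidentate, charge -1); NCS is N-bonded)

Cation [Nb…]: ligand charges -2, Nb(V) ⇒ ion charge 3+.
Anion [V…]: ligand charges -6, V(III) ⇒ ion charge 3−.
One 3+ cation balances one 3− anion.

[Nb(acac)(H2O)3(N3)][V(CN)5(NCS)]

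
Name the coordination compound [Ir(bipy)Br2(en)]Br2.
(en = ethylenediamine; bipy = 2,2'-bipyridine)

The 2 bromide counter-ions carry a total charge of -2, so each complex ion is 2+.
Ligand charges: 1×ethylenediamine (neutral), 1×2,2'-bipyridine (neutral), 2×bromo (-1 each); total -2. So Ir + (-2) = 2+, giving Ir = +4.
Ligands are named alphabetically: bipyridine before bromo before ethylenediamine.

(2,2'-bipyridine)dibromo(ethylenediamine)iridium(IV) bromide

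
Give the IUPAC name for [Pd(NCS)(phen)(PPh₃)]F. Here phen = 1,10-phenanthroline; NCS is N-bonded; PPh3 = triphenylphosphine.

The 1 fluoride counter-ion carries a total charge of -1, so each complex ion is 1+.
Ligand charges: 1×1,10-phenanthroline (neutral), 1×isothiocyanato (-1 each), 1×triphenylphosphine (neutral); total -1. So Pd + (-1) = 1+, giving Pd = +2.
Ligands are named alphabetically: isothiocyanato before phenanthroline before triphenylphosphine.

isothiocyanato(1,10-phenanthroline)(triphenylphosphine)palladium(II) fluoride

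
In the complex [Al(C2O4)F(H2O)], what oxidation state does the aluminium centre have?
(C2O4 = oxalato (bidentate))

No counter-ion: the bracketed complex is neutral.
Ligand charges: 1×H2O neutral; 1×F = -1; 1×C2O4 = -2; sum -3.
Al + (-3) = 0 ⇒ Al is +3.

+3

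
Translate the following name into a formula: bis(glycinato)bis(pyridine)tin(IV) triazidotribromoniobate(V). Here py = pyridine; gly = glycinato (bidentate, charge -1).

[Sn(gly)2(py)2][NbBr3(N3)3]2

Cation [Sn…]: ligand charges -2, Sn(IV) ⇒ ion charge 2+.
Anion [Nb…]: ligand charges -6, Nb(V) ⇒ ion charge 1−.
One 2+ cation requires 2 of the 1− anion.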